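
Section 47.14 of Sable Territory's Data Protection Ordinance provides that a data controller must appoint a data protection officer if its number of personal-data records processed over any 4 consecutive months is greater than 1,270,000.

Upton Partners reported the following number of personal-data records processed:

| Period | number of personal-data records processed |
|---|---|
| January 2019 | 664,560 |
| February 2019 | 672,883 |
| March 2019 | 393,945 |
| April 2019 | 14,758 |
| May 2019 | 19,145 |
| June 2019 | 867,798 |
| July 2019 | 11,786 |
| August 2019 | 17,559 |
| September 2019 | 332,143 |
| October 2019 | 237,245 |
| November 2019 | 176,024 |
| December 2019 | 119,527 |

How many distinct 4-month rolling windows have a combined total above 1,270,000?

2

January 2019–April 2019: 664,560 + 672,883 + 393,945 + 14,758 = 1,746,146 (over)
February 2019–May 2019: 672,883 + 393,945 + 14,758 + 19,145 = 1,100,731 (under)
March 2019–June 2019: 393,945 + 14,758 + 19,145 + 867,798 = 1,295,646 (over)
April 2019–July 2019: 14,758 + 19,145 + 867,798 + 11,786 = 913,487 (under)
May 2019–August 2019: 19,145 + 867,798 + 11,786 + 17,559 = 916,288 (under)
June 2019–September 2019: 867,798 + 11,786 + 17,559 + 332,143 = 1,229,286 (under)
July 2019–October 2019: 11,786 + 17,559 + 332,143 + 237,245 = 598,733 (under)
August 2019–November 2019: 17,559 + 332,143 + 237,245 + 176,024 = 762,971 (under)
September 2019–December 2019: 332,143 + 237,245 + 176,024 + 119,527 = 864,939 (under)
2 windows exceed the threshold.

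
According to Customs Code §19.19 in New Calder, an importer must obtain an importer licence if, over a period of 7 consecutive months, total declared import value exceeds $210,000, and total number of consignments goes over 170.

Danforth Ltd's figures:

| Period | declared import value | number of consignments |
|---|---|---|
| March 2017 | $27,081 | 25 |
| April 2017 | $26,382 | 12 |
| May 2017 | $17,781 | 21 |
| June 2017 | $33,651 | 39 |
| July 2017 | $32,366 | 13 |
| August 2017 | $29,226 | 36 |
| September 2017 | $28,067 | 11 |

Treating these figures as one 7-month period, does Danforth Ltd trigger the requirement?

No

Total declared import value: $27,081 + $26,382 + $17,781 + $33,651 + $32,366 + $29,226 + $28,067 = $194,554 (≤ $210,000).
Total number of consignments: 25 + 12 + 21 + 39 + 13 + 36 + 11 = 157 (≤ 170).
The test is 'and': the rule requires both, and at least one is not exceeded.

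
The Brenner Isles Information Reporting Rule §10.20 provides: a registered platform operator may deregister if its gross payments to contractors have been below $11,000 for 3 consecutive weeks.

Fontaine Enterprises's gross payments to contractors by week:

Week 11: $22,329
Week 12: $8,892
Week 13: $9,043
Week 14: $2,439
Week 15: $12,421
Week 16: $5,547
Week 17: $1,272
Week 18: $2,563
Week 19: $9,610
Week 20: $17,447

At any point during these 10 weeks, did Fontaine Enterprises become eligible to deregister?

Weeks below $11,000: Week 12, Week 13, Week 14, Week 16, Week 17, Week 18, Week 19.
Longest run of consecutive weeks below the threshold: 4.
4 ≥ 3, so Fontaine Enterprises became eligible.

Yes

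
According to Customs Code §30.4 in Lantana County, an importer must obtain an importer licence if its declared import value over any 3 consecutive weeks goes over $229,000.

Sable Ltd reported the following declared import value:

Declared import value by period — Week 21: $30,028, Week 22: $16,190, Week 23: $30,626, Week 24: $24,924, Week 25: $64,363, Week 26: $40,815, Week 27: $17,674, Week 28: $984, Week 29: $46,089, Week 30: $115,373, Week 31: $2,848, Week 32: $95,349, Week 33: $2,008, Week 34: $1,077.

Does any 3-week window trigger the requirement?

Week 21–Week 23: $30,028 + $16,190 + $30,626 = $76,844 (under)
Week 22–Week 24: $16,190 + $30,626 + $24,924 = $71,740 (under)
Week 23–Week 25: $30,626 + $24,924 + $64,363 = $119,913 (under)
Week 24–Week 26: $24,924 + $64,363 + $40,815 = $130,102 (under)
Week 25–Week 27: $64,363 + $40,815 + $17,674 = $122,852 (under)
Week 26–Week 28: $40,815 + $17,674 + $984 = $59,473 (under)
Week 27–Week 29: $17,674 + $984 + $46,089 = $64,747 (under)
Week 28–Week 30: $984 + $46,089 + $115,373 = $162,446 (under)
Week 29–Week 31: $46,089 + $115,373 + $2,848 = $164,310 (under)
Week 30–Week 32: $115,373 + $2,848 + $95,349 = $213,570 (under)
Week 31–Week 33: $2,848 + $95,349 + $2,008 = $100,205 (under)
Week 32–Week 34: $95,349 + $2,008 + $1,077 = $98,434 (under)
No window exceeds $229,000.

No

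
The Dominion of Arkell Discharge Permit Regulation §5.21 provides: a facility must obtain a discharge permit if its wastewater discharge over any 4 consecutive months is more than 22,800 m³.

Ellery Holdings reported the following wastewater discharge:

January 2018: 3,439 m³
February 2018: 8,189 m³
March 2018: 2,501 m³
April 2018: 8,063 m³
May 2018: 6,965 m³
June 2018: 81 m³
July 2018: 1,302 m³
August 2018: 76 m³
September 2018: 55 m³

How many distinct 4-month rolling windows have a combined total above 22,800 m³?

January 2018–April 2018: 3,439 m³ + 8,189 m³ + 2,501 m³ + 8,063 m³ = 22,192 m³ (under)
February 2018–May 2018: 8,189 m³ + 2,501 m³ + 8,063 m³ + 6,965 m³ = 25,718 m³ (over)
March 2018–June 2018: 2,501 m³ + 8,063 m³ + 6,965 m³ + 81 m³ = 17,610 m³ (under)
April 2018–July 2018: 8,063 m³ + 6,965 m³ + 81 m³ + 1,302 m³ = 16,411 m³ (under)
May 2018–August 2018: 6,965 m³ + 81 m³ + 1,302 m³ + 76 m³ = 8,424 m³ (under)
June 2018–September 2018: 81 m³ + 1,302 m³ + 76 m³ + 55 m³ = 1,514 m³ (under)
1 window exceeds the threshold.

1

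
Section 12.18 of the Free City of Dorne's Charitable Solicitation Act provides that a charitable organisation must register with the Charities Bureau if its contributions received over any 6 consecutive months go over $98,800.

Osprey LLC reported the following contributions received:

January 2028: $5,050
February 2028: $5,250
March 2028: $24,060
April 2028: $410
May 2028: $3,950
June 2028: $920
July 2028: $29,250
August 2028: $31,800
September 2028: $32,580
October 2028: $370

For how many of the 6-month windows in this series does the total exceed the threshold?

January 2028–June 2028: $5,050 + $5,250 + $24,060 + $410 + $3,950 + $920 = $39,640 (under)
February 2028–July 2028: $5,250 + $24,060 + $410 + $3,950 + $920 + $29,250 = $63,840 (under)
March 2028–August 2028: $24,060 + $410 + $3,950 + $920 + $29,250 + $31,800 = $90,390 (under)
April 2028–September 2028: $410 + $3,950 + $920 + $29,250 + $31,800 + $32,580 = $98,910 (over)
May 2028–October 2028: $3,950 + $920 + $29,250 + $31,800 + $32,580 + $370 = $98,870 (over)
2 windows exceed the threshold.

2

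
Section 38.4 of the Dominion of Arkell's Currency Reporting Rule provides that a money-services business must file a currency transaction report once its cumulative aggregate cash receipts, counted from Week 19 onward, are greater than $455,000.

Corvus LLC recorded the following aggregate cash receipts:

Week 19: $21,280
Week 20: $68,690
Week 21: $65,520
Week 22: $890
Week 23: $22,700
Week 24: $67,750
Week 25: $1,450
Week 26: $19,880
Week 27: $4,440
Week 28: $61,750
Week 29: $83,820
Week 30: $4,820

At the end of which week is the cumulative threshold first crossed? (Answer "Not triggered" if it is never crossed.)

Through Week 19: $21,280
Through Week 20: $89,970
Through Week 21: $155,490
Through Week 22: $156,380
Through Week 23: $179,080
Through Week 24: $246,830
Through Week 25: $248,280
Through Week 26: $268,160
Through Week 27: $272,600
Through Week 28: $334,350
Through Week 29: $418,170
Through Week 30: $422,990
Final cumulative total $422,990 ≤ $455,000; the threshold is never exceeded.

Not triggered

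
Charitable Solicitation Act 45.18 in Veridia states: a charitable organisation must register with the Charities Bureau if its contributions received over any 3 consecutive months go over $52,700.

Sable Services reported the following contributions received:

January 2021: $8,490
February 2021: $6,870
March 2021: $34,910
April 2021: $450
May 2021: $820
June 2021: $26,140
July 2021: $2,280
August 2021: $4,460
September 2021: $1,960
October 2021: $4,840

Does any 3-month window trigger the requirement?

January 2021–March 2021: $8,490 + $6,870 + $34,910 = $50,270 (under)
February 2021–April 2021: $6,870 + $34,910 + $450 = $42,230 (under)
March 2021–May 2021: $34,910 + $450 + $820 = $36,180 (under)
April 2021–June 2021: $450 + $820 + $26,140 = $27,410 (under)
May 2021–July 2021: $820 + $26,140 + $2,280 = $29,240 (under)
June 2021–August 2021: $26,140 + $2,280 + $4,460 = $32,880 (under)
July 2021–September 2021: $2,280 + $4,460 + $1,960 = $8,700 (under)
August 2021–October 2021: $4,460 + $1,960 + $4,840 = $11,260 (under)
No window exceeds $52,700.

No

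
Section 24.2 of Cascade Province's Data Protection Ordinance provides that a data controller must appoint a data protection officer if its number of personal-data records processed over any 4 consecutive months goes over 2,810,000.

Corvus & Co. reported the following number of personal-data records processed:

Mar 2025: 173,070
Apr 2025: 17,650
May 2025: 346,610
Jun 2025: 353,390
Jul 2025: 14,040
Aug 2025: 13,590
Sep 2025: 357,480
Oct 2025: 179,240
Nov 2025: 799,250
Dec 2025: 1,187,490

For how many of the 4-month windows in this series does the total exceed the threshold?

0

Mar 2025–Jun 2025: 173,070 + 17,650 + 346,610 + 353,390 = 890,720 (under)
Apr 2025–Jul 2025: 17,650 + 346,610 + 353,390 + 14,040 = 731,690 (under)
May 2025–Aug 2025: 346,610 + 353,390 + 14,040 + 13,590 = 727,630 (under)
Jun 2025–Sep 2025: 353,390 + 14,040 + 13,590 + 357,480 = 738,500 (under)
Jul 2025–Oct 2025: 14,040 + 13,590 + 357,480 + 179,240 = 564,350 (under)
Aug 2025–Nov 2025: 13,590 + 357,480 + 179,240 + 799,250 = 1,349,560 (under)
Sep 2025–Dec 2025: 357,480 + 179,240 + 799,250 + 1,187,490 = 2,523,460 (under)
0 windows exceed the threshold.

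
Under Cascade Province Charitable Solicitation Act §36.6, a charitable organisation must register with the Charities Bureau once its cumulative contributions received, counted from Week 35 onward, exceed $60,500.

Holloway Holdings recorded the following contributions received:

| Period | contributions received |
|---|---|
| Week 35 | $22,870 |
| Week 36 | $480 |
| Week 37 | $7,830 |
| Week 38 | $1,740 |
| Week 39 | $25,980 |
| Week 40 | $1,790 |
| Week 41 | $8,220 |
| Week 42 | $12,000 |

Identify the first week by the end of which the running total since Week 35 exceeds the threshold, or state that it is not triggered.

Through Week 35: $22,870
Through Week 36: $23,350
Through Week 37: $31,180
Through Week 38: $32,920
Through Week 39: $58,900
Through Week 40: $60,690 ← exceeds threshold

Week 40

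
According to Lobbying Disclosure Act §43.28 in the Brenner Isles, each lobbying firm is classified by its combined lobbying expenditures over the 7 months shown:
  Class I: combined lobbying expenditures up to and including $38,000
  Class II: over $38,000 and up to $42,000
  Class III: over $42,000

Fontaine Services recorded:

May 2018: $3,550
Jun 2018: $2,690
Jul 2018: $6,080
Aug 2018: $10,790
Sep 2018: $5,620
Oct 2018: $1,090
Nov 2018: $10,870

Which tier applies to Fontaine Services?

Combined lobbying expenditures: $3,550 + $2,690 + $6,080 + $10,790 + $5,620 + $1,090 + $10,870 = $40,690.
$38,000 < $40,690 ≤ $42,000, so Class II applies.

Class II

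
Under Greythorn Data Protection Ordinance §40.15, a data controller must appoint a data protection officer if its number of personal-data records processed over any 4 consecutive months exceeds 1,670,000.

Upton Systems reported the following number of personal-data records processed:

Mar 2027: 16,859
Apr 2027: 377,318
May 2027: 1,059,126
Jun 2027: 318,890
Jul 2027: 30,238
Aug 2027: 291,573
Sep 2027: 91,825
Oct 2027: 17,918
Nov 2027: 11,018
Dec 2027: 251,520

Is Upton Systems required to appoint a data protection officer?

Yes

Mar 2027–Jun 2027: 16,859 + 377,318 + 1,059,126 + 318,890 = 1,772,193 (over)
Apr 2027–Jul 2027: 377,318 + 1,059,126 + 318,890 + 30,238 = 1,785,572 (over)
May 2027–Aug 2027: 1,059,126 + 318,890 + 30,238 + 291,573 = 1,699,827 (over)
Jun 2027–Sep 2027: 318,890 + 30,238 + 291,573 + 91,825 = 732,526 (under)
Jul 2027–Oct 2027: 30,238 + 291,573 + 91,825 + 17,918 = 431,554 (under)
Aug 2027–Nov 2027: 291,573 + 91,825 + 17,918 + 11,018 = 412,334 (under)
Sep 2027–Dec 2027: 91,825 + 17,918 + 11,018 + 251,520 = 372,281 (under)
At least one window exceeds 1,670,000.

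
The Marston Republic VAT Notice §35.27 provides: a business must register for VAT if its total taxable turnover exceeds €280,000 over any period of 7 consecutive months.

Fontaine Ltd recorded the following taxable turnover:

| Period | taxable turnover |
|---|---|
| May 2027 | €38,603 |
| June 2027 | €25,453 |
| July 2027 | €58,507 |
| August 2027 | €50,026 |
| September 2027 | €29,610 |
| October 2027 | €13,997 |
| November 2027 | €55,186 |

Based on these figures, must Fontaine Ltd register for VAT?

No

Total taxable turnover: €38,603 + €25,453 + €58,507 + €50,026 + €29,610 + €13,997 + €55,186 = €271,382.
€271,382 ≤ €280,000, so the threshold is not exceeded.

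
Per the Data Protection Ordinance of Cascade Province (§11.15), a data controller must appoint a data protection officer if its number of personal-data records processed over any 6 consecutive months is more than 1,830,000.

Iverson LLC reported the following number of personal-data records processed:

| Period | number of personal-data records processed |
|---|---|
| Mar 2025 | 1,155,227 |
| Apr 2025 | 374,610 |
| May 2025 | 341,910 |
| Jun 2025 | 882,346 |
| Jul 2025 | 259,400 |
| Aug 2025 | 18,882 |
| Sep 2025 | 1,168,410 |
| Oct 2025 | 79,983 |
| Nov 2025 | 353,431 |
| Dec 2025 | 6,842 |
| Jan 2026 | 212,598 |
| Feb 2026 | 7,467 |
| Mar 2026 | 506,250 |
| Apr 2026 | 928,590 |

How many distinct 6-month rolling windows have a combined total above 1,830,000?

7

Mar 2025–Aug 2025: 1,155,227 + 374,610 + 341,910 + 882,346 + 259,400 + 18,882 = 3,032,375 (over)
Apr 2025–Sep 2025: 374,610 + 341,910 + 882,346 + 259,400 + 18,882 + 1,168,410 = 3,045,558 (over)
May 2025–Oct 2025: 341,910 + 882,346 + 259,400 + 18,882 + 1,168,410 + 79,983 = 2,750,931 (over)
Jun 2025–Nov 2025: 882,346 + 259,400 + 18,882 + 1,168,410 + 79,983 + 353,431 = 2,762,452 (over)
Jul 2025–Dec 2025: 259,400 + 18,882 + 1,168,410 + 79,983 + 353,431 + 6,842 = 1,886,948 (over)
Aug 2025–Jan 2026: 18,882 + 1,168,410 + 79,983 + 353,431 + 6,842 + 212,598 = 1,840,146 (over)
Sep 2025–Feb 2026: 1,168,410 + 79,983 + 353,431 + 6,842 + 212,598 + 7,467 = 1,828,731 (under)
Oct 2025–Mar 2026: 79,983 + 353,431 + 6,842 + 212,598 + 7,467 + 506,250 = 1,166,571 (under)
Nov 2025–Apr 2026: 353,431 + 6,842 + 212,598 + 7,467 + 506,250 + 928,590 = 2,015,178 (over)
7 windows exceed the threshold.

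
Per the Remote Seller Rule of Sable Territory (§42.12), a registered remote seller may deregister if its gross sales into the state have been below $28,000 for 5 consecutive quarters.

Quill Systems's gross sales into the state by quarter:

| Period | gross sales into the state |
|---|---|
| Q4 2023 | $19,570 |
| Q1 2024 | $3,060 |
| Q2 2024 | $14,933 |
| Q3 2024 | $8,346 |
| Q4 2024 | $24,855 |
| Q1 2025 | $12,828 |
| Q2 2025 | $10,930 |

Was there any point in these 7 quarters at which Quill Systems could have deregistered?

Quarters below $28,000: Q4 2023, Q1 2024, Q2 2024, Q3 2024, Q4 2024, Q1 2025, Q2 2025.
Longest run of consecutive quarters below the threshold: 7.
7 ≥ 5, so Quill Systems became eligible.

Yes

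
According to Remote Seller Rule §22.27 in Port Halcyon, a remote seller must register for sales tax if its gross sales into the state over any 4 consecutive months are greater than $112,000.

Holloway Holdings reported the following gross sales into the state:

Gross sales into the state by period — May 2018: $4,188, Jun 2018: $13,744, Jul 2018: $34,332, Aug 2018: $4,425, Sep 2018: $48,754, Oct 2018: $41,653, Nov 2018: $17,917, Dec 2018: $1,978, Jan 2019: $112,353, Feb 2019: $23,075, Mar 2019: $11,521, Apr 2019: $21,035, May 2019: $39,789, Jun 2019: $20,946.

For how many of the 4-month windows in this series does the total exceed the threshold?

May 2018–Aug 2018: $4,188 + $13,744 + $34,332 + $4,425 = $56,689 (under)
Jun 2018–Sep 2018: $13,744 + $34,332 + $4,425 + $48,754 = $101,255 (under)
Jul 2018–Oct 2018: $34,332 + $4,425 + $48,754 + $41,653 = $129,164 (over)
Aug 2018–Nov 2018: $4,425 + $48,754 + $41,653 + $17,917 = $112,749 (over)
Sep 2018–Dec 2018: $48,754 + $41,653 + $17,917 + $1,978 = $110,302 (under)
Oct 2018–Jan 2019: $41,653 + $17,917 + $1,978 + $112,353 = $173,901 (over)
Nov 2018–Feb 2019: $17,917 + $1,978 + $112,353 + $23,075 = $155,323 (over)
Dec 2018–Mar 2019: $1,978 + $112,353 + $23,075 + $11,521 = $148,927 (over)
Jan 2019–Apr 2019: $112,353 + $23,075 + $11,521 + $21,035 = $167,984 (over)
Feb 2019–May 2019: $23,075 + $11,521 + $21,035 + $39,789 = $95,420 (under)
Mar 2019–Jun 2019: $11,521 + $21,035 + $39,789 + $20,946 = $93,291 (under)
6 windows exceed the threshold.

6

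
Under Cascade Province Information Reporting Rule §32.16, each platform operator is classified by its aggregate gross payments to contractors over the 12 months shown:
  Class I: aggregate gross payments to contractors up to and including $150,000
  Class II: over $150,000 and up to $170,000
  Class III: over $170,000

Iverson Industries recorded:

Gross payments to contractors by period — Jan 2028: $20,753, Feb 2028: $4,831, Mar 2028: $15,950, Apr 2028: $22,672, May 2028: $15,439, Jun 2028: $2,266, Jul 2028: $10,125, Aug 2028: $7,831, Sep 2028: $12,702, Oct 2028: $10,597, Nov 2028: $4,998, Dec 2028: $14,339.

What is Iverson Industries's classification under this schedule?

Class I

Aggregate gross payments to contractors: $20,753 + $4,831 + $15,950 + $22,672 + $15,439 + $2,266 + $10,125 + $7,831 + $12,702 + $10,597 + $4,998 + $14,339 = $142,503.
$142,503 ≤ $150,000, so Class I applies.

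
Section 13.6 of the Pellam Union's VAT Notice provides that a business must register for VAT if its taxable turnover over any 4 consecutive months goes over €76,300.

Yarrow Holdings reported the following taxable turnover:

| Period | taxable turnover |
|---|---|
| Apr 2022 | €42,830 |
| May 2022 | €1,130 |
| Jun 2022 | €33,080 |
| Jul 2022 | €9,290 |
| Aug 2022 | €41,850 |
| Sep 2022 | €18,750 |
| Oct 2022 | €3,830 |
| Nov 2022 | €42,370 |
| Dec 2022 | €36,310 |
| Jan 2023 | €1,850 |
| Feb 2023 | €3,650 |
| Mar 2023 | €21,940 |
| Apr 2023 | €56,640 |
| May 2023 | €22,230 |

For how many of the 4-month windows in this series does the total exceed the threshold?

9

Apr 2022–Jul 2022: €42,830 + €1,130 + €33,080 + €9,290 = €86,330 (over)
May 2022–Aug 2022: €1,130 + €33,080 + €9,290 + €41,850 = €85,350 (over)
Jun 2022–Sep 2022: €33,080 + €9,290 + €41,850 + €18,750 = €102,970 (over)
Jul 2022–Oct 2022: €9,290 + €41,850 + €18,750 + €3,830 = €73,720 (under)
Aug 2022–Nov 2022: €41,850 + €18,750 + €3,830 + €42,370 = €106,800 (over)
Sep 2022–Dec 2022: €18,750 + €3,830 + €42,370 + €36,310 = €101,260 (over)
Oct 2022–Jan 2023: €3,830 + €42,370 + €36,310 + €1,850 = €84,360 (over)
Nov 2022–Feb 2023: €42,370 + €36,310 + €1,850 + €3,650 = €84,180 (over)
Dec 2022–Mar 2023: €36,310 + €1,850 + €3,650 + €21,940 = €63,750 (under)
Jan 2023–Apr 2023: €1,850 + €3,650 + €21,940 + €56,640 = €84,080 (over)
Feb 2023–May 2023: €3,650 + €21,940 + €56,640 + €22,230 = €104,460 (over)
9 windows exceed the threshold.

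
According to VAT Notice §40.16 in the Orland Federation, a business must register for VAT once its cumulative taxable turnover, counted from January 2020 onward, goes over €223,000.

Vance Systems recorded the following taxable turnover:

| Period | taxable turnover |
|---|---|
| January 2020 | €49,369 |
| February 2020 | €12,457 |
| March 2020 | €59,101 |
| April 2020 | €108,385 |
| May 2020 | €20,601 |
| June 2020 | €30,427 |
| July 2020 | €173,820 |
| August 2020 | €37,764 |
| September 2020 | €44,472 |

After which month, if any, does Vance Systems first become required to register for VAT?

Through January 2020: €49,369
Through February 2020: €61,826
Through March 2020: €120,927
Through April 2020: €229,312 ← exceeds threshold

April 2020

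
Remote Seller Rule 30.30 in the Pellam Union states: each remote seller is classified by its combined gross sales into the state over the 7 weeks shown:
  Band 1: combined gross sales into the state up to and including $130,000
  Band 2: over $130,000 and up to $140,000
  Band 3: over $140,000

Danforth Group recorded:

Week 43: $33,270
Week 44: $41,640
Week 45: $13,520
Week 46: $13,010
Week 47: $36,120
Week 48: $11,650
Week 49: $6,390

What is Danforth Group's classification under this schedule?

Combined gross sales into the state: $33,270 + $41,640 + $13,520 + $13,010 + $36,120 + $11,650 + $6,390 = $155,600.
$155,600 > $140,000, so Band 3 applies.

Band 3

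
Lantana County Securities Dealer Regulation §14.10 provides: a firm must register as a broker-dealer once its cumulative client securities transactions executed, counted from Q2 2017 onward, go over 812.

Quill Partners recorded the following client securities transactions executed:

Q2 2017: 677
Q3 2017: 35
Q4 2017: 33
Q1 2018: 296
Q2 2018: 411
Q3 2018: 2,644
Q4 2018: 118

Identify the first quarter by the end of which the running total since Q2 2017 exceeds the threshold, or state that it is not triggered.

Q1 2018

Through Q2 2017: 677
Through Q3 2017: 712
Through Q4 2017: 745
Through Q1 2018: 1,041 ← exceeds threshold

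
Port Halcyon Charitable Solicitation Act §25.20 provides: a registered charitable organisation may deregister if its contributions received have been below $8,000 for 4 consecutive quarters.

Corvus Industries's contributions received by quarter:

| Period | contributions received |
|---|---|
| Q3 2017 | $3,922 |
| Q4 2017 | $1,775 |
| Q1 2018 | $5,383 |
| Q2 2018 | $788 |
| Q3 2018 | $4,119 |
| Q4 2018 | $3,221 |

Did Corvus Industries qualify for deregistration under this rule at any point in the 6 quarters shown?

Yes

Quarters below $8,000: Q3 2017, Q4 2017, Q1 2018, Q2 2018, Q3 2018, Q4 2018.
Longest run of consecutive quarters below the threshold: 6.
6 ≥ 4, so Corvus Industries became eligible.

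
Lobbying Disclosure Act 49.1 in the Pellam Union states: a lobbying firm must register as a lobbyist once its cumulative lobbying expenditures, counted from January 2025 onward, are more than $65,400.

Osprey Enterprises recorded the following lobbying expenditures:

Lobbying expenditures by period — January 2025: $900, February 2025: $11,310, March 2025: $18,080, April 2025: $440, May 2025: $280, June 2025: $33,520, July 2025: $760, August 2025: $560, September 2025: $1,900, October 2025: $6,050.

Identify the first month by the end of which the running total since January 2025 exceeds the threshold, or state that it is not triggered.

Through January 2025: $900
Through February 2025: $12,210
Through March 2025: $30,290
Through April 2025: $30,730
Through May 2025: $31,010
Through June 2025: $64,530
Through July 2025: $65,290
Through August 2025: $65,850 ← exceeds threshold

August 2025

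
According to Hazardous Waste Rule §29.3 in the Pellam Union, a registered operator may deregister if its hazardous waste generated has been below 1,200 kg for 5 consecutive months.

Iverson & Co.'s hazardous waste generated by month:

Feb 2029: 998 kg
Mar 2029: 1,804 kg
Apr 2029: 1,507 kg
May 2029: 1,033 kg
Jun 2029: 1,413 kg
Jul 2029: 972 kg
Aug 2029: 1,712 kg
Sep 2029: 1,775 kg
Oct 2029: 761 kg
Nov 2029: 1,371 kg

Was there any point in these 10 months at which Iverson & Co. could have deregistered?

No

Months below 1,200 kg: Feb 2029, May 2029, Jul 2029, Oct 2029.
Longest run of consecutive months below the threshold: 1.
1 < 5, so Iverson & Co. never became eligible.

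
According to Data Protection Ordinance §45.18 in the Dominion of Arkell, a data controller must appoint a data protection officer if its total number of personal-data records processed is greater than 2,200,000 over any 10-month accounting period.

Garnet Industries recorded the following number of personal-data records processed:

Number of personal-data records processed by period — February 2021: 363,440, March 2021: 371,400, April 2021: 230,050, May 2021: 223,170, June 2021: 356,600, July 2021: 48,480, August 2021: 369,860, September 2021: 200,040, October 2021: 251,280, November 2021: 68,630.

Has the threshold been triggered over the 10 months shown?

Total number of personal-data records processed: 363,440 + 371,400 + 230,050 + 223,170 + 356,600 + 48,480 + 369,860 + 200,040 + 251,280 + 68,630 = 2,482,950.
2,482,950 > 2,200,000, so the threshold is exceeded.

Yes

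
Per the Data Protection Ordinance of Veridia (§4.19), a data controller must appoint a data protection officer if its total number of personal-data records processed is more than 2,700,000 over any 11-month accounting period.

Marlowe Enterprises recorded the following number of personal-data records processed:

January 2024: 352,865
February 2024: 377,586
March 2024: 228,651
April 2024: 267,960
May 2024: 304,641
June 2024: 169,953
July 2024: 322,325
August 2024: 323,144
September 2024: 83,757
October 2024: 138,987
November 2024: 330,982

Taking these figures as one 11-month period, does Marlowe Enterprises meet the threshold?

Yes

Total number of personal-data records processed: 352,865 + 377,586 + 228,651 + 267,960 + 304,641 + 169,953 + 322,325 + 323,144 + 83,757 + 138,987 + 330,982 = 2,900,851.
2,900,851 > 2,700,000, so the threshold is exceeded.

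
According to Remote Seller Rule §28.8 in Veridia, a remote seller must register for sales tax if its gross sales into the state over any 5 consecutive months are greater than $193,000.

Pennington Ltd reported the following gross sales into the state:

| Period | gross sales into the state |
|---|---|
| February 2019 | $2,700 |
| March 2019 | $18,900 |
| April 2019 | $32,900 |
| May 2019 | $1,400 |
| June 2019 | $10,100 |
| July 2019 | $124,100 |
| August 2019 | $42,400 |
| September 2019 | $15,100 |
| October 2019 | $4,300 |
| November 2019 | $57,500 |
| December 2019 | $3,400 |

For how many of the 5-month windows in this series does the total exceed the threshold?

February 2019–June 2019: $2,700 + $18,900 + $32,900 + $1,400 + $10,100 = $66,000 (under)
March 2019–July 2019: $18,900 + $32,900 + $1,400 + $10,100 + $124,100 = $187,400 (under)
April 2019–August 2019: $32,900 + $1,400 + $10,100 + $124,100 + $42,400 = $210,900 (over)
May 2019–September 2019: $1,400 + $10,100 + $124,100 + $42,400 + $15,100 = $193,100 (over)
June 2019–October 2019: $10,100 + $124,100 + $42,400 + $15,100 + $4,300 = $196,000 (over)
July 2019–November 2019: $124,100 + $42,400 + $15,100 + $4,300 + $57,500 = $243,400 (over)
August 2019–December 2019: $42,400 + $15,100 + $4,300 + $57,500 + $3,400 = $122,700 (under)
4 windows exceed the threshold.

4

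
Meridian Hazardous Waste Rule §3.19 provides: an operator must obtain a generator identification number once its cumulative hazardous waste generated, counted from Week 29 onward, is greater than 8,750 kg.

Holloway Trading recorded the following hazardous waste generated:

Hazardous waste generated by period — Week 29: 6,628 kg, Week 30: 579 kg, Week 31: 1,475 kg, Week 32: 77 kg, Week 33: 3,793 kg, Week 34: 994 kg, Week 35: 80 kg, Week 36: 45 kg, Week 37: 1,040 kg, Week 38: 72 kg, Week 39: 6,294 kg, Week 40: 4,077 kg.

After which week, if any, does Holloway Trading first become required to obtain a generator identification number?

Week 32

Through Week 29: 6,628 kg
Through Week 30: 7,207 kg
Through Week 31: 8,682 kg
Through Week 32: 8,759 kg ← exceeds threshold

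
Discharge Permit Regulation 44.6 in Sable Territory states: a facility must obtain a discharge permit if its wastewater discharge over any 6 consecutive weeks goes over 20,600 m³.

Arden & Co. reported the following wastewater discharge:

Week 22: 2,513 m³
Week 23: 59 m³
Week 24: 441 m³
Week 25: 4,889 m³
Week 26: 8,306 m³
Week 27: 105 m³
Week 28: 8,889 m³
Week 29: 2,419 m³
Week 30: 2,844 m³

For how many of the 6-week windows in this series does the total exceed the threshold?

Week 22–Week 27: 2,513 m³ + 59 m³ + 441 m³ + 4,889 m³ + 8,306 m³ + 105 m³ = 16,313 m³ (under)
Week 23–Week 28: 59 m³ + 441 m³ + 4,889 m³ + 8,306 m³ + 105 m³ + 8,889 m³ = 22,689 m³ (over)
Week 24–Week 29: 441 m³ + 4,889 m³ + 8,306 m³ + 105 m³ + 8,889 m³ + 2,419 m³ = 25,049 m³ (over)
Week 25–Week 30: 4,889 m³ + 8,306 m³ + 105 m³ + 8,889 m³ + 2,419 m³ + 2,844 m³ = 27,452 m³ (over)
3 windows exceed the threshold.

3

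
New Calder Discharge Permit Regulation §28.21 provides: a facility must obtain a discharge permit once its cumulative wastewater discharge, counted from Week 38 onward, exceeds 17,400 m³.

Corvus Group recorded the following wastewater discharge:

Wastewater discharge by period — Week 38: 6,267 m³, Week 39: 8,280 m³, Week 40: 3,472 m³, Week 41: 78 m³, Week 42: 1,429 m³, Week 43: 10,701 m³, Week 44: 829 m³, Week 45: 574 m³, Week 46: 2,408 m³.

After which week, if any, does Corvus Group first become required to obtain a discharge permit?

Week 40

Through Week 38: 6,267 m³
Through Week 39: 14,547 m³
Through Week 40: 18,019 m³ ← exceeds threshold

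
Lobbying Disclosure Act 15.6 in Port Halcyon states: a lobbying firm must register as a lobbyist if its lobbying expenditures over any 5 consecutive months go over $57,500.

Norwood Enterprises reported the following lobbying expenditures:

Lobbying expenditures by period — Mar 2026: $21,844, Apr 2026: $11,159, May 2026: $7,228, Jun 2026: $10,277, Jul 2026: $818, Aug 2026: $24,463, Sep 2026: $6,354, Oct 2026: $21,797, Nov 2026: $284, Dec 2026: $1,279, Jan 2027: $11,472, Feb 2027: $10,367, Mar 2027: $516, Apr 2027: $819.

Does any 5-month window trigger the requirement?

Mar 2026–Jul 2026: $21,844 + $11,159 + $7,228 + $10,277 + $818 = $51,326 (under)
Apr 2026–Aug 2026: $11,159 + $7,228 + $10,277 + $818 + $24,463 = $53,945 (under)
May 2026–Sep 2026: $7,228 + $10,277 + $818 + $24,463 + $6,354 = $49,140 (under)
Jun 2026–Oct 2026: $10,277 + $818 + $24,463 + $6,354 + $21,797 = $63,709 (over)
Jul 2026–Nov 2026: $818 + $24,463 + $6,354 + $21,797 + $284 = $53,716 (under)
Aug 2026–Dec 2026: $24,463 + $6,354 + $21,797 + $284 + $1,279 = $54,177 (under)
Sep 2026–Jan 2027: $6,354 + $21,797 + $284 + $1,279 + $11,472 = $41,186 (under)
Oct 2026–Feb 2027: $21,797 + $284 + $1,279 + $11,472 + $10,367 = $45,199 (under)
Nov 2026–Mar 2027: $284 + $1,279 + $11,472 + $10,367 + $516 = $23,918 (under)
Dec 2026–Apr 2027: $1,279 + $11,472 + $10,367 + $516 + $819 = $24,453 (under)
At least one window exceeds $57,500.

Yes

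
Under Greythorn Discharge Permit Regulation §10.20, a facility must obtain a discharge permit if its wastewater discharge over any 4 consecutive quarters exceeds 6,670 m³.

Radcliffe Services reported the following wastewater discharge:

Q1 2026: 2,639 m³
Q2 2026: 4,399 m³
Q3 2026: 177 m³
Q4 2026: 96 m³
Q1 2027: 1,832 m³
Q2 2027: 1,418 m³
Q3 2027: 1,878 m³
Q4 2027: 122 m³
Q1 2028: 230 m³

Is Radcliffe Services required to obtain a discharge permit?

Q1 2026–Q4 2026: 2,639 m³ + 4,399 m³ + 177 m³ + 96 m³ = 7,311 m³ (over)
Q2 2026–Q1 2027: 4,399 m³ + 177 m³ + 96 m³ + 1,832 m³ = 6,504 m³ (under)
Q3 2026–Q2 2027: 177 m³ + 96 m³ + 1,832 m³ + 1,418 m³ = 3,523 m³ (under)
Q4 2026–Q3 2027: 96 m³ + 1,832 m³ + 1,418 m³ + 1,878 m³ = 5,224 m³ (under)
Q1 2027–Q4 2027: 1,832 m³ + 1,418 m³ + 1,878 m³ + 122 m³ = 5,250 m³ (under)
Q2 2027–Q1 2028: 1,418 m³ + 1,878 m³ + 122 m³ + 230 m³ = 3,648 m³ (under)
At least one window exceeds 6,670 m³.

Yes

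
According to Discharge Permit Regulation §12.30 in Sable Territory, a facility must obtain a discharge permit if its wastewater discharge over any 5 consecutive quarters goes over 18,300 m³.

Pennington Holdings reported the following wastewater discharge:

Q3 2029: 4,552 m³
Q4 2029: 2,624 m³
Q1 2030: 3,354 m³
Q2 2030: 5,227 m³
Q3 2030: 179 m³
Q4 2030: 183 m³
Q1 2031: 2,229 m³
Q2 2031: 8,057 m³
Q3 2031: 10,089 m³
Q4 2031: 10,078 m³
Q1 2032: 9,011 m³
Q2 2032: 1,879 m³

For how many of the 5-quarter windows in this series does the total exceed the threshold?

Q3 2029–Q3 2030: 4,552 m³ + 2,624 m³ + 3,354 m³ + 5,227 m³ + 179 m³ = 15,936 m³ (under)
Q4 2029–Q4 2030: 2,624 m³ + 3,354 m³ + 5,227 m³ + 179 m³ + 183 m³ = 11,567 m³ (under)
Q1 2030–Q1 2031: 3,354 m³ + 5,227 m³ + 179 m³ + 183 m³ + 2,229 m³ = 11,172 m³ (under)
Q2 2030–Q2 2031: 5,227 m³ + 179 m³ + 183 m³ + 2,229 m³ + 8,057 m³ = 15,875 m³ (under)
Q3 2030–Q3 2031: 179 m³ + 183 m³ + 2,229 m³ + 8,057 m³ + 10,089 m³ = 20,737 m³ (over)
Q4 2030–Q4 2031: 183 m³ + 2,229 m³ + 8,057 m³ + 10,089 m³ + 10,078 m³ = 30,636 m³ (over)
Q1 2031–Q1 2032: 2,229 m³ + 8,057 m³ + 10,089 m³ + 10,078 m³ + 9,011 m³ = 39,464 m³ (over)
Q2 2031–Q2 2032: 8,057 m³ + 10,089 m³ + 10,078 m³ + 9,011 m³ + 1,879 m³ = 39,114 m³ (over)
4 windows exceed the threshold.

4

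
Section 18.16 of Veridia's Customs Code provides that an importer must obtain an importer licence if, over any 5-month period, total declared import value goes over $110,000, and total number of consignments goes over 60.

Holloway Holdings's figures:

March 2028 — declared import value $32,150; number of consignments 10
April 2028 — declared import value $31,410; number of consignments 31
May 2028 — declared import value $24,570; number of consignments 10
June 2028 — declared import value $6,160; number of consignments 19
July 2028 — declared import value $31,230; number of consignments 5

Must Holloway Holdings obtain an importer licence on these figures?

Yes

Total declared import value: $32,150 + $31,410 + $24,570 + $6,160 + $31,230 = $125,520 (> $110,000).
Total number of consignments: 10 + 31 + 10 + 19 + 5 = 75 (> 60).
The test is 'and': both thresholds are exceeded.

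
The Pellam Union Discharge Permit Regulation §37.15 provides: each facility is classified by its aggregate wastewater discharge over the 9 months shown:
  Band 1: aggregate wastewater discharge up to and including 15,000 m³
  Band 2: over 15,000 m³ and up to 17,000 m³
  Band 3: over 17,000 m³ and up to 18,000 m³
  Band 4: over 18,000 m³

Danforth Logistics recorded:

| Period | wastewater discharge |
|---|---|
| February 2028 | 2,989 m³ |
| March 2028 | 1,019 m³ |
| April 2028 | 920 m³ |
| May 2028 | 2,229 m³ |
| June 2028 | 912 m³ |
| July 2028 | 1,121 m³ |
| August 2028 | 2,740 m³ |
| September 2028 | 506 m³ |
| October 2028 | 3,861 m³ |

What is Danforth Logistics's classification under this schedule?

Band 2

Aggregate wastewater discharge: 2,989 m³ + 1,019 m³ + 920 m³ + 2,229 m³ + 912 m³ + 1,121 m³ + 2,740 m³ + 506 m³ + 3,861 m³ = 16,297 m³.
15,000 m³ < 16,297 m³ ≤ 17,000 m³, so Band 2 applies.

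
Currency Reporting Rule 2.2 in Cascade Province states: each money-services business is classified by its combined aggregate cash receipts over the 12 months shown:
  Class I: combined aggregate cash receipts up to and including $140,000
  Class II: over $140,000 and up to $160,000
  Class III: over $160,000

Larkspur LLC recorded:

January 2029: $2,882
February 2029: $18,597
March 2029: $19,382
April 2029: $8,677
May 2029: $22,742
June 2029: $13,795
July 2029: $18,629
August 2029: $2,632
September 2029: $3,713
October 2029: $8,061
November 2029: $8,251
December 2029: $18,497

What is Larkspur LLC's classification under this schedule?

Combined aggregate cash receipts: $2,882 + $18,597 + $19,382 + $8,677 + $22,742 + $13,795 + $18,629 + $2,632 + $3,713 + $8,061 + $8,251 + $18,497 = $145,858.
$140,000 < $145,858 ≤ $160,000, so Class II applies.

Class II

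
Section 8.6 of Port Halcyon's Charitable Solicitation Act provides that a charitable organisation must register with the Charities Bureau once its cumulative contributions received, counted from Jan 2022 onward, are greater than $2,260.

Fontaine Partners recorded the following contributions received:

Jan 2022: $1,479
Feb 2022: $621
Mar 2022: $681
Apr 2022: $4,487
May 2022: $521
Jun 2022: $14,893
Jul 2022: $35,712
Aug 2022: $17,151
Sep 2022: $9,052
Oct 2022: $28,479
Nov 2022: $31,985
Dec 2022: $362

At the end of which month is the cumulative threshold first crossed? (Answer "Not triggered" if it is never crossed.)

Through Jan 2022: $1,479
Through Feb 2022: $2,100
Through Mar 2022: $2,781 ← exceeds threshold

Mar 2022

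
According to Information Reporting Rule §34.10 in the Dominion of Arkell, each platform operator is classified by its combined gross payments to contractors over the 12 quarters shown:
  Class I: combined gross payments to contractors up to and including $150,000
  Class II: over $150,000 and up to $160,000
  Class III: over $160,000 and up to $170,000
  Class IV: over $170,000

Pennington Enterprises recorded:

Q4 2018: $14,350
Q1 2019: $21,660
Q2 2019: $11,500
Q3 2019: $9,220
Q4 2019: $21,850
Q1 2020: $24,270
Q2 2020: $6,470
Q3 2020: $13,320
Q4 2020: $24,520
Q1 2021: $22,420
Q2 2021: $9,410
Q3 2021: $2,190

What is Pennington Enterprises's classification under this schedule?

Combined gross payments to contractors: $14,350 + $21,660 + $11,500 + $9,220 + $21,850 + $24,270 + $6,470 + $13,320 + $24,520 + $22,420 + $9,410 + $2,190 = $181,180.
$181,180 > $170,000, so Class IV applies.

Class IV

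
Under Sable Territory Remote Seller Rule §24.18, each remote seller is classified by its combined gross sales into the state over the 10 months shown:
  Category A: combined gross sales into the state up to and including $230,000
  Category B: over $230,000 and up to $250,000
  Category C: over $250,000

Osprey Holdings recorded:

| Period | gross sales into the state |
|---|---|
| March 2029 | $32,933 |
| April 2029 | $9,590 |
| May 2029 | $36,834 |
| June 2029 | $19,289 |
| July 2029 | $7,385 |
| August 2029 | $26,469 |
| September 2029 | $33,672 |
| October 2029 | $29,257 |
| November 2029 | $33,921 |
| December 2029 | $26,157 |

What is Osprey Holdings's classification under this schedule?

Category C

Combined gross sales into the state: $32,933 + $9,590 + $36,834 + $19,289 + $7,385 + $26,469 + $33,672 + $29,257 + $33,921 + $26,157 = $255,507.
$255,507 > $250,000, so Category C applies.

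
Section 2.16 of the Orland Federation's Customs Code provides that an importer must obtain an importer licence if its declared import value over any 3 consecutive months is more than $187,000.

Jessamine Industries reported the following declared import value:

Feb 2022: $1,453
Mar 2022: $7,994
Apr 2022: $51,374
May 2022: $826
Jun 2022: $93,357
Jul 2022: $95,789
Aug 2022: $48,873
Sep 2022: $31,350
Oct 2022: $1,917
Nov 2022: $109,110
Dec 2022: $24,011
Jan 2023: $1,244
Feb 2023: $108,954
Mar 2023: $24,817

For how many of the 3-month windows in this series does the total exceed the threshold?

2

Feb 2022–Apr 2022: $1,453 + $7,994 + $51,374 = $60,821 (under)
Mar 2022–May 2022: $7,994 + $51,374 + $826 = $60,194 (under)
Apr 2022–Jun 2022: $51,374 + $826 + $93,357 = $145,557 (under)
May 2022–Jul 2022: $826 + $93,357 + $95,789 = $189,972 (over)
Jun 2022–Aug 2022: $93,357 + $95,789 + $48,873 = $238,019 (over)
Jul 2022–Sep 2022: $95,789 + $48,873 + $31,350 = $176,012 (under)
Aug 2022–Oct 2022: $48,873 + $31,350 + $1,917 = $82,140 (under)
Sep 2022–Nov 2022: $31,350 + $1,917 + $109,110 = $142,377 (under)
Oct 2022–Dec 2022: $1,917 + $109,110 + $24,011 = $135,038 (under)
Nov 2022–Jan 2023: $109,110 + $24,011 + $1,244 = $134,365 (under)
Dec 2022–Feb 2023: $24,011 + $1,244 + $108,954 = $134,209 (under)
Jan 2023–Mar 2023: $1,244 + $108,954 + $24,817 = $135,015 (under)
2 windows exceed the threshold.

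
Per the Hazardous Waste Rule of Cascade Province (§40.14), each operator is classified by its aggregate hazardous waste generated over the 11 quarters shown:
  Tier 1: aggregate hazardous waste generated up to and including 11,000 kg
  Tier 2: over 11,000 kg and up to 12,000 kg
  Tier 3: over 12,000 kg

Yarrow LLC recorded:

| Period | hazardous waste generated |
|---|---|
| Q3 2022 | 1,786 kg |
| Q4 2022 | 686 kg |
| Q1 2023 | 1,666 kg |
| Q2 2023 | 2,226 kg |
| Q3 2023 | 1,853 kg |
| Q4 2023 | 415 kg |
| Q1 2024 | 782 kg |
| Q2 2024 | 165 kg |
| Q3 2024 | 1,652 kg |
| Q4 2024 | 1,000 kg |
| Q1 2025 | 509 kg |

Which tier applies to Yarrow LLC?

Aggregate hazardous waste generated: 1,786 kg + 686 kg + 1,666 kg + 2,226 kg + 1,853 kg + 415 kg + 782 kg + 165 kg + 1,652 kg + 1,000 kg + 509 kg = 12,740 kg.
12,740 kg > 12,000 kg, so Tier 3 applies.

Tier 3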